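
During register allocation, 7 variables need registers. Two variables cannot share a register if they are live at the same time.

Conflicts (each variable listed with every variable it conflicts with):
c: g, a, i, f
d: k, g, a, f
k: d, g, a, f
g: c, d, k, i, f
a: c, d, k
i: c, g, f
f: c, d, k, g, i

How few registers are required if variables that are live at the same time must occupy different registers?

4

c, g, i, f all conflict with each other, so at least 4 registers are needed.
Using 4 registers: c=3, d=4, k=3, g=2, a=1, i=4, f=1. Each listed conflict is separated.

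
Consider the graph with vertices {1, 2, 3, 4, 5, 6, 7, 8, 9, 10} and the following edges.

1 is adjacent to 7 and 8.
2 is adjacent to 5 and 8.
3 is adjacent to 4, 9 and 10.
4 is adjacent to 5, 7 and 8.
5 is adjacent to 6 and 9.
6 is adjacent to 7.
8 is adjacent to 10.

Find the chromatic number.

2 and 8 are adjacent, so at least 2 colors are needed.
A valid assignment using 2 colors: 1=b, 2=b, 3=a, 4=b, 5=a, 6=b, 7=a, 8=a, 9=b, 10=b. Each edge has distinct colors on its endpoints.

2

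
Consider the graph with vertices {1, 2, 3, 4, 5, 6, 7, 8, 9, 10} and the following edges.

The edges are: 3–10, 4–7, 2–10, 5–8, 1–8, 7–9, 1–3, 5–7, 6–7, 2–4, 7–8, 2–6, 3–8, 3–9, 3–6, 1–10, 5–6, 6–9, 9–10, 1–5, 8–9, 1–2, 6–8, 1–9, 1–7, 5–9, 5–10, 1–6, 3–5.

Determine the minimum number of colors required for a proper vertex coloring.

1, 3, 5, 6, 8, 9 are mutually adjacent (a clique of size 6), so at least 6 colors are needed.
A valid assignment using 6 colors: 1=red, 2=blue, 3=orange, 4=red, 5=green, 6=yellow, 7=orange, 8=purple, 9=blue, 10=yellow. Every edge joins two different colors.

6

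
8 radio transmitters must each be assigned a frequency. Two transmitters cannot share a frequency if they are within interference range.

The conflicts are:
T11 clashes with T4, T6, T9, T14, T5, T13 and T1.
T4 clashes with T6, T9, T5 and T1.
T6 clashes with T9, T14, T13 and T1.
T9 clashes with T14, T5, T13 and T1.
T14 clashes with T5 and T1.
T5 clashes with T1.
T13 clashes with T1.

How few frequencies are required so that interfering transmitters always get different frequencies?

T11, T4, T6, T9, T1 are mutually in conflict, so at least 5 frequencies are needed.
Using 5 frequencies: T11=2, T4=5, T6=4, T9=3, T14=5, T5=4, T13=5, T1=1. Every pair that conflicts lands in different frequencies.

5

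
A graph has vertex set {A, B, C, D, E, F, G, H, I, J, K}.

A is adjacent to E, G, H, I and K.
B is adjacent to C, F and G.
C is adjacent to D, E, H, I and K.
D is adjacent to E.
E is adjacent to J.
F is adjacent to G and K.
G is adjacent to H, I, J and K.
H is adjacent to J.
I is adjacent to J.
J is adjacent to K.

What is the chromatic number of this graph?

3

C, D, E form a triangle, so at least 3 colors are needed.
One proper 3-coloring: A=blue, B=green, C=red, D=blue, E=green, F=blue, G=red, H=green, I=green, J=blue, K=green. Each edge has distinct colors on its endpoints.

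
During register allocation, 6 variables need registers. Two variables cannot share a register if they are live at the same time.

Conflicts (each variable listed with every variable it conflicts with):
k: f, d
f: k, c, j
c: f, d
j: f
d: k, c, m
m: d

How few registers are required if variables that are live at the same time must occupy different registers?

2

d and m conflict, so at least 2 registers are needed.
2 registers suffice: k=2, f=1, c=2, j=2, d=1, m=2. Every pair that conflicts lands in different registers.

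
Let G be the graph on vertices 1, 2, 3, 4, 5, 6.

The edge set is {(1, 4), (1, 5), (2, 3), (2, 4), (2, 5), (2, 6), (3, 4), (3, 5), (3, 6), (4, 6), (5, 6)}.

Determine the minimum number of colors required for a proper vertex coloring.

4

2, 3, 4, 6 are pairwise adjacent (a clique of size 4), so at least 4 colors are needed.
A valid assignment using 4 colors: 1=blue, 2=yellow, 3=green, 4=red, 5=red, 6=blue. Each edge has distinct colors on its endpoints.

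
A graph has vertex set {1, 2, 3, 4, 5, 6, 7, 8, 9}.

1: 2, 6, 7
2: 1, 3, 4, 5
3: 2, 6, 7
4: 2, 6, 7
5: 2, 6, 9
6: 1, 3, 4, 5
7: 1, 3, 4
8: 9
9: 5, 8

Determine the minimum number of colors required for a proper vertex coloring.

2

5 and 6 are adjacent, so at least 2 colors are needed.
A valid assignment using 2 colors: 1=blue, 2=red, 3=blue, 4=blue, 5=blue, 6=red, 7=red, 8=blue, 9=red. Every edge joins two different colors.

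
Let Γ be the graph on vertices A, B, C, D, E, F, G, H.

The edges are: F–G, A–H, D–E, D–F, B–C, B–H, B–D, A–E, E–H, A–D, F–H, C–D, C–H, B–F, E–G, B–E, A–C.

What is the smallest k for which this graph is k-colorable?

B, F, H are mutually adjacent, so at least 3 colors are needed.
3 colors suffice: color 1 → {D, G, H}; color 2 → {A, B}; color 3 → {C, E, F}. Each edge has distinct colors on its endpoints.

3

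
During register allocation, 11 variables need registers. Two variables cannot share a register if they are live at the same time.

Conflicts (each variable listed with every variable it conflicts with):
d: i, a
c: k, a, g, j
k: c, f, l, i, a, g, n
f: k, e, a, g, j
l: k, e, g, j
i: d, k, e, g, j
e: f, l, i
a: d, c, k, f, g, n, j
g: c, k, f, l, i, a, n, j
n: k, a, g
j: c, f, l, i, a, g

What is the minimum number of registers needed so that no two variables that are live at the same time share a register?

c, k, a, g pairwise conflict, so at least 4 registers are needed.
4 registers suffice: register 1 → {d, e, g}; register 2 → {l, i, a}; register 3 → {k, j}; register 4 → {c, f, n}. No two conflicting variables share a register.

4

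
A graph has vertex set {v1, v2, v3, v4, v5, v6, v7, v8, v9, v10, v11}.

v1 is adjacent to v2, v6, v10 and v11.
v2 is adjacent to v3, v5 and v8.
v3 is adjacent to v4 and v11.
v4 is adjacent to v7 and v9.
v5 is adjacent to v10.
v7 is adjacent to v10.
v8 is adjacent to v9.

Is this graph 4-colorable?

The chromatic number is 3. The cycle v8-v2-v3-v4-v9-v8 has odd length 5, so it cannot be 2-colored; at least 3 colors are needed.
3 colors suffice: color red → {v1, v4, v5, v8}; color blue → {v2, v6, v9, v10, v11}; color green → {v3, v7}.
Since 4 ≥ 3, a proper 4-coloring certainly exists.

Yes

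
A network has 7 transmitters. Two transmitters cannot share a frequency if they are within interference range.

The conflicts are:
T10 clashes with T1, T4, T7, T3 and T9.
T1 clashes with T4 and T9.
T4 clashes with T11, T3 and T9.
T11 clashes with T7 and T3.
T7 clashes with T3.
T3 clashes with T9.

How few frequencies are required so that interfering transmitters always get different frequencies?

4

T10, T4, T3, T9 are mutually in conflict, so at least 4 frequencies are needed.
4 frequencies suffice: frequency 1 → {T1, T3}; frequency 2 → {T10, T11}; frequency 3 → {T4, T7}; frequency 4 → {T9}. Every pair that conflicts lands in different frequencies.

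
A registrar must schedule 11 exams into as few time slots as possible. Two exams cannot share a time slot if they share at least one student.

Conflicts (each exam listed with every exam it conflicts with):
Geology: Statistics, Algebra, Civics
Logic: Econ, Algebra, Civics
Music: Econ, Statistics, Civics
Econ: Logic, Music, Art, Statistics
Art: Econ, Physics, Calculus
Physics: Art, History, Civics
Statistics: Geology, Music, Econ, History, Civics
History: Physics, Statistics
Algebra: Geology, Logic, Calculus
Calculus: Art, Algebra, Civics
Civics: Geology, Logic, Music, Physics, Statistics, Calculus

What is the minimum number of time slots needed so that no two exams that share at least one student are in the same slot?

Music, Econ, Statistics pairwise conflict, so at least 3 time slots are needed.
3 time slots suffice: time slot 1 → {Econ, History, Algebra, Civics}; time slot 2 → {Logic, Art, Statistics}; time slot 3 → {Geology, Music, Physics, Calculus}. Every pair that conflicts lands in different time slots.

3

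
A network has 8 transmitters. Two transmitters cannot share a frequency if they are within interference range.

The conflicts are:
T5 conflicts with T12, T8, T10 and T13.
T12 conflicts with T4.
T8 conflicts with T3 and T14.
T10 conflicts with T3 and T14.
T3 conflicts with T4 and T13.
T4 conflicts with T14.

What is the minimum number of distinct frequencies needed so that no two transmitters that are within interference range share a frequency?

3

The cycle T3-T10-T5-T12-T4-T3 has odd length 5, so it cannot be 2-colored; at least 3 frequencies are needed.
3 frequencies suffice: frequency 1 → {T5, T3, T14}; frequency 2 → {T8, T10, T4, T13}; frequency 3 → {T12}. No two conflicting transmitters share a frequency.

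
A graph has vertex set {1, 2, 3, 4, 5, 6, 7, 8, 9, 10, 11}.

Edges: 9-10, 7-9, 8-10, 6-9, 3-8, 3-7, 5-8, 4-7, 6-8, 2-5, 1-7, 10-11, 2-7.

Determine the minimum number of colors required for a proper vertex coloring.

3

The cycle 7-3-8-5-2-7 has odd length 5, so it cannot be 2-colored; at least 3 colors are needed.
A valid assignment using 3 colors: 1=b, 2=c, 3=b, 4=b, 5=b, 6=b, 7=a, 8=a, 9=c, 10=b, 11=a. Each edge has distinct colors on its endpoints.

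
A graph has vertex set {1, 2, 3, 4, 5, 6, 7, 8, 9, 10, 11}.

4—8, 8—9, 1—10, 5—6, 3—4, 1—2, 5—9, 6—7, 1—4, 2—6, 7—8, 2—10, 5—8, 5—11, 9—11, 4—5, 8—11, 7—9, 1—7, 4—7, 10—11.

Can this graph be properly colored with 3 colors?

No

5, 8, 9, 11 form a clique, so at least 4 colors are needed.
So 3 colors are not enough.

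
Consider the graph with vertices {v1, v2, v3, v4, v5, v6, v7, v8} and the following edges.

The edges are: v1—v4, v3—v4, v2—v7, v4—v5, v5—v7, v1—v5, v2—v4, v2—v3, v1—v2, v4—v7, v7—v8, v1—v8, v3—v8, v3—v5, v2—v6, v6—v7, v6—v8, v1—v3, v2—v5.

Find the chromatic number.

v1, v2, v3, v4, v5 are mutually adjacent (a clique of size 5), so at least 5 colors are needed.
One proper 5-coloring: v1=purple, v2=red, v3=green, v4=yellow, v5=blue, v6=blue, v7=green, v8=red. Every edge joins two different colors.

5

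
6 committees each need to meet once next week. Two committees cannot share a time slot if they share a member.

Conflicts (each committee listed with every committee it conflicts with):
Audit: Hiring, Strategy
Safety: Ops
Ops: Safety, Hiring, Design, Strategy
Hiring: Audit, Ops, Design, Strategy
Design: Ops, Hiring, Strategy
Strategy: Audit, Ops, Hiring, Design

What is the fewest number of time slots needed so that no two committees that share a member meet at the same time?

4

Ops, Hiring, Design, Strategy are mutually in conflict, so at least 4 time slots are needed.
A valid assignment using 4 time slots: Audit=3, Safety=1, Ops=3, Hiring=2, Design=4, Strategy=1. No two conflicting committees share a time slot.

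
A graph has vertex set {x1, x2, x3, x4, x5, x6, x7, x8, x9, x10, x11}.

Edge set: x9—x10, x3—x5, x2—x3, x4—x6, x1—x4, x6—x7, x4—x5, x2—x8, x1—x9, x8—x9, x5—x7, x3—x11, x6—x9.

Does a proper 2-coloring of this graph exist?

The cycle x6-x4-x5-x3-x2-x8-x9-x6 has odd length 7, so it cannot be 2-colored; at least 3 colors are needed.
So 2 colors are not enough.

No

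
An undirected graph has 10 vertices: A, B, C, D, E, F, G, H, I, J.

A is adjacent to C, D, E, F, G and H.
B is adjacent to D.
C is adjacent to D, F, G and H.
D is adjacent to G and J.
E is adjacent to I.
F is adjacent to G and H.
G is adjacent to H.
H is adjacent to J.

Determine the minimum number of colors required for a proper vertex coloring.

A, C, F, G, H are mutually adjacent (a clique of size 5), so at least 5 colors are needed.
5 colors suffice: A=red, B=red, C=blue, D=green, E=blue, F=purple, G=yellow, H=green, I=red, J=red. Each edge has distinct colors on its endpoints.

5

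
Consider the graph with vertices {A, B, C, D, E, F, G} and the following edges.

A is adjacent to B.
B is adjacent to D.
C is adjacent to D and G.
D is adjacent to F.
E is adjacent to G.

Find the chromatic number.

D and F are adjacent, so at least 2 colors are needed.
One proper 2-coloring: A=1, B=2, C=2, D=1, E=2, F=2, G=1. Each edge has distinct colors on its endpoints.

2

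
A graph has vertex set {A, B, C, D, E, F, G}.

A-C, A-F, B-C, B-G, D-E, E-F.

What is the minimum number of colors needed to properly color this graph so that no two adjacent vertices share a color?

2

B and G are adjacent, so at least 2 colors are needed.
2 colors suffice: color 1 → {A, B, E}; color 2 → {C, D, F, G}. Every edge joins two different colors.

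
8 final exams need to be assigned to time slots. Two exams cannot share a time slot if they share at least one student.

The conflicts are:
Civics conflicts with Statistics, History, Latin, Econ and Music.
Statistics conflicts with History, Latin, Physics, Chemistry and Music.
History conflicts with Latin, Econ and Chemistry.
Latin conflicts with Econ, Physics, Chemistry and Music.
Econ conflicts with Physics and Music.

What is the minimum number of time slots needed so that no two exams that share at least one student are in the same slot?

Civics, Statistics, Latin, Music pairwise conflict, so at least 4 time slots are needed.
Using 4 time slots: Civics=3, Statistics=2, History=4, Latin=1, Econ=2, Physics=3, Chemistry=3, Music=4. Each listed conflict is separated.

4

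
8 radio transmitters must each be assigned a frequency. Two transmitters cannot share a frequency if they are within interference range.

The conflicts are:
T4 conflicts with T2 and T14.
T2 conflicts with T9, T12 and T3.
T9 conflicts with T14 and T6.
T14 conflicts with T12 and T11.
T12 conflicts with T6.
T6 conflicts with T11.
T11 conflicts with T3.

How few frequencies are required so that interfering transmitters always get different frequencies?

3

The cycle T11-T6-T9-T2-T3-T11 has odd length 5, so it cannot be 2-colored; at least 3 frequencies are needed.
3 frequencies suffice: frequency 1 → {T2, T14, T6}; frequency 2 → {T4, T9, T12, T11}; frequency 3 → {T3}. Every pair that conflicts lands in different frequencies.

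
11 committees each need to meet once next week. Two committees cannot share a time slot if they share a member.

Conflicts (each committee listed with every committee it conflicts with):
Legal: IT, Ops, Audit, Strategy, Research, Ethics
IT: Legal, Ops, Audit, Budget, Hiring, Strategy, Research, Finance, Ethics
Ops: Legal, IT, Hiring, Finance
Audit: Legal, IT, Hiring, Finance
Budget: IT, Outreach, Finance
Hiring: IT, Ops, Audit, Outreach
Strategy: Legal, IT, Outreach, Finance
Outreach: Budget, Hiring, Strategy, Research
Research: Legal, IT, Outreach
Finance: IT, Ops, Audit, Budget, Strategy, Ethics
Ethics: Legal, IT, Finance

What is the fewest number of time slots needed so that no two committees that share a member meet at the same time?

IT, Budget, Finance are mutually in conflict, so at least 3 time slots are needed.
3 time slots suffice: Legal=2, IT=1, Ops=3, Audit=3, Budget=3, Hiring=2, Strategy=3, Outreach=1, Research=3, Finance=2, Ethics=3. No two conflicting committees share a time slot.

3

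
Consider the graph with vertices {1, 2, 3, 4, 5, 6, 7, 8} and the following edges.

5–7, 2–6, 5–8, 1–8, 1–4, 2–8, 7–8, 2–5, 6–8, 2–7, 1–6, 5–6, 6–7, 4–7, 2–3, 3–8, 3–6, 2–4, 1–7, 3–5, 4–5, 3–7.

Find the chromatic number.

2, 3, 5, 6, 7, 8 form a clique, so at least 6 colors are needed.
A valid assignment using 6 colors: 1=c, 2=c, 3=f, 4=b, 5=e, 6=d, 7=a, 8=b. Each edge has distinct colors on its endpoints.

6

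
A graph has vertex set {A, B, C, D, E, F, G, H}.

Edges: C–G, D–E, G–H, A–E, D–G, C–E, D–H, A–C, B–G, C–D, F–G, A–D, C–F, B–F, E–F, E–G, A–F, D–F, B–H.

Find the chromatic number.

5

A, C, D, E, F form a clique, so at least 5 colors are needed.
A valid assignment using 5 colors: A=blue, B=red, C=purple, D=red, E=yellow, F=green, G=blue, H=green. Every edge joins two different colors.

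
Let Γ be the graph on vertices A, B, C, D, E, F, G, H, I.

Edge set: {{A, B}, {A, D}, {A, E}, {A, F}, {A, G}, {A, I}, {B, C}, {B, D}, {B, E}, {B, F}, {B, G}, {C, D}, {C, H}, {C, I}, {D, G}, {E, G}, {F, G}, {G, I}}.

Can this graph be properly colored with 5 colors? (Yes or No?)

The chromatic number is 4. A, B, E, G are mutually adjacent (a clique of size 4), so at least 4 colors are needed.
A valid assignment using 4 colors: A=2, B=3, C=1, D=4, E=4, F=4, G=1, H=2, I=3.
Since 5 ≥ 4, a proper 5-coloring certainly exists.

Yes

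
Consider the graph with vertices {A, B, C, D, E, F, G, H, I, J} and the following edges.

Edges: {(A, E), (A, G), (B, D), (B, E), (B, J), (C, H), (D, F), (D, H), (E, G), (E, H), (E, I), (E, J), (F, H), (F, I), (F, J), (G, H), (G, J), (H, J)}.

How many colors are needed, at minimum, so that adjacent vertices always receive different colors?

E, G, H, J are pairwise adjacent (a clique of size 4), so at least 4 colors are needed.
4 colors suffice: color red → {A, B, H, I}; color blue → {C, E, F}; color green → {D, J}; color yellow → {G}. No two adjacent vertices share a color.

4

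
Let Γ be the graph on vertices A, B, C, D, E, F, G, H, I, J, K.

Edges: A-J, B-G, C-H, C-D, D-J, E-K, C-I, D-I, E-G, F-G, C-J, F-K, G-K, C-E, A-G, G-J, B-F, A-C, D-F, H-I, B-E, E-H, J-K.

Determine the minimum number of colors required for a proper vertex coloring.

A, G, J form a triangle, so at least 3 colors are needed.
A valid assignment using 3 colors: A=3, B=3, C=1, D=3, E=2, F=2, G=1, H=3, I=2, J=2, K=3. Each edge has distinct colors on its endpoints.

3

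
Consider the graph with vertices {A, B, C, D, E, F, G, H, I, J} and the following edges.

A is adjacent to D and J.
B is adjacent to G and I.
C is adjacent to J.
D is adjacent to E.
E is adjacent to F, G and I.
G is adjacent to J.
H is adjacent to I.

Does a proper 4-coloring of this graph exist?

The chromatic number is 3. The cycle D-E-G-J-A-D has odd length 5, so it cannot be 2-colored; at least 3 colors are needed.
3 colors suffice: color 1 → {B, E, H, J}; color 2 → {C, D, F, G, I}; color 3 → {A}.
Since 4 ≥ 3, a proper 4-coloring certainly exists.

Yes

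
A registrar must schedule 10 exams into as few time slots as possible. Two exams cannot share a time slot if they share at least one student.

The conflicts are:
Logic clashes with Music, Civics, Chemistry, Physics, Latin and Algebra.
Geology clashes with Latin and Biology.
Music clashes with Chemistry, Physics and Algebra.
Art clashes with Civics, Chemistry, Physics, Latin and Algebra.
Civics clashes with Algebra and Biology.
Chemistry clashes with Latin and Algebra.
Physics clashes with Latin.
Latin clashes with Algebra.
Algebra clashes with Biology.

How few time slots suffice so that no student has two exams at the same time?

Art, Chemistry, Latin, Algebra all conflict with each other, so at least 4 time slots are needed.
A valid assignment using 4 time slots: Logic=2, Geology=1, Music=3, Art=2, Civics=3, Chemistry=4, Physics=1, Latin=3, Algebra=1, Biology=2. No two conflicting exams share a time slot.

4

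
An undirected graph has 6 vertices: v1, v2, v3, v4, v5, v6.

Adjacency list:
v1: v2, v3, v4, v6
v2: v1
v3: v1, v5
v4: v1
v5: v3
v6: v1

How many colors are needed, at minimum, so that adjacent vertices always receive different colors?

v1 and v4 are adjacent, so at least 2 colors are needed.
2 colors suffice: color 1 → {v1, v5}; color 2 → {v2, v3, v4, v6}. Every edge joins two different colors.

2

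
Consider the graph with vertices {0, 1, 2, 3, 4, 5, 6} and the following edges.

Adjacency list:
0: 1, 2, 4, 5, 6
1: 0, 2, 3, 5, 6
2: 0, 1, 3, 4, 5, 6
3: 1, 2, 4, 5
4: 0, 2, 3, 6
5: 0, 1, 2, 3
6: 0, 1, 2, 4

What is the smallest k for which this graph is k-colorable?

1, 2, 3, 5 form a clique, so at least 4 colors are needed.
4 colors suffice: color red → {2}; color blue → {0, 3}; color green → {1, 4}; color yellow → {5, 6}. Every edge joins two different colors.

4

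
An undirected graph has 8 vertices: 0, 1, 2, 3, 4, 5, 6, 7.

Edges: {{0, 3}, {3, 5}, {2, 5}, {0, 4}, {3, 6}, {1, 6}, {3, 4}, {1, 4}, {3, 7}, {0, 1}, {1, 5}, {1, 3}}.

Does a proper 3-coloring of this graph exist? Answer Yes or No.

0, 1, 3, 4 are mutually adjacent (a clique of size 4), so at least 4 colors are needed.
So 3 colors are not enough.

No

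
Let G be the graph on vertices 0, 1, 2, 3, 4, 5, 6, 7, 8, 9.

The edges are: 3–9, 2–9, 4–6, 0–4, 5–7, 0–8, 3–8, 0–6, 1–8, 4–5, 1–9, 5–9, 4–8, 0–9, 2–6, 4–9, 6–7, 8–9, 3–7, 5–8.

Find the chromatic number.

4, 5, 8, 9 are mutually adjacent (a clique of size 4), so at least 4 colors are needed.
4 colors suffice: color a → {6, 9}; color b → {2, 7, 8}; color c → {1, 3, 4}; color d → {0, 5}. Every edge joins two different colors.

4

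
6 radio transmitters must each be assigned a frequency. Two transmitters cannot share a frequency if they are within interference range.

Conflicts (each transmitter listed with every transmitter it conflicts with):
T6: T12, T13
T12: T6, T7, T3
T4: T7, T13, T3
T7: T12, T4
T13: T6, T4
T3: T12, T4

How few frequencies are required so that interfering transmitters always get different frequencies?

The cycle T6-T13-T4-T3-T12-T6 has odd length 5, so it cannot be 2-colored; at least 3 frequencies are needed.
3 frequencies suffice: frequency 1 → {T12, T4}; frequency 2 → {T7, T13, T3}; frequency 3 → {T6}. Each listed conflict is separated.

3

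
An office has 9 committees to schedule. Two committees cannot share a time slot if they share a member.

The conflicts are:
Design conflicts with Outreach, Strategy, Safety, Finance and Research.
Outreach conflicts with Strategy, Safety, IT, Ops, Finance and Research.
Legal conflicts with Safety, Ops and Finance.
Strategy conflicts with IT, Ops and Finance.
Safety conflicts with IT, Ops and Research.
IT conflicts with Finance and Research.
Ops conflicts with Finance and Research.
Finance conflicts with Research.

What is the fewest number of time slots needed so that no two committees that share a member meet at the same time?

4

Design, Outreach, Safety, Research all conflict with each other, so at least 4 time slots are needed.
4 time slots suffice: time slot 1 → {Outreach, Legal}; time slot 2 → {Safety, Finance}; time slot 3 → {Strategy, Research}; time slot 4 → {Design, IT, Ops}. Each listed conflict is separated.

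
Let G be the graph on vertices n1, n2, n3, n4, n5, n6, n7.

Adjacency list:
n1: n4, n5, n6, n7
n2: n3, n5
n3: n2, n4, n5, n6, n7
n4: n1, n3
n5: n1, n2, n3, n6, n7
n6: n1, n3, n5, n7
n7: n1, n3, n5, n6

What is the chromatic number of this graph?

4

n1, n5, n6, n7 are pairwise adjacent (a clique of size 4), so at least 4 colors are needed.
4 colors suffice: color 1 → {n4, n5}; color 2 → {n1, n3}; color 3 → {n2, n6}; color 4 → {n7}. Every edge joins two different colors.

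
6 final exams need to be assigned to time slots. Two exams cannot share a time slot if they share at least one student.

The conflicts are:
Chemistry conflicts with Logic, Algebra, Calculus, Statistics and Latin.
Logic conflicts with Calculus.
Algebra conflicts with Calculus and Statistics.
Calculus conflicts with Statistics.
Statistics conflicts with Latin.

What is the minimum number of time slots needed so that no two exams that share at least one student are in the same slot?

4

Chemistry, Algebra, Calculus, Statistics pairwise conflict, so at least 4 time slots are needed.
A valid assignment using 4 time slots: Chemistry=1, Logic=2, Algebra=4, Calculus=3, Statistics=2, Latin=3. No two conflicting exams share a time slot.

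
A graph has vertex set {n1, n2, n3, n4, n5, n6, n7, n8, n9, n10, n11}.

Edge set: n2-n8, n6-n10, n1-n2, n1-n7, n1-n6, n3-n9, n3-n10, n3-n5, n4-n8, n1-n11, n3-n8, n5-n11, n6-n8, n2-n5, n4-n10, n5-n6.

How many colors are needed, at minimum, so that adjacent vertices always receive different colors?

2

n3 and n9 are adjacent, so at least 2 colors are needed.
2 colors suffice: color 1 → {n1, n5, n8, n9, n10}; color 2 → {n2, n3, n4, n6, n7, n11}. Every edge joins two different colors.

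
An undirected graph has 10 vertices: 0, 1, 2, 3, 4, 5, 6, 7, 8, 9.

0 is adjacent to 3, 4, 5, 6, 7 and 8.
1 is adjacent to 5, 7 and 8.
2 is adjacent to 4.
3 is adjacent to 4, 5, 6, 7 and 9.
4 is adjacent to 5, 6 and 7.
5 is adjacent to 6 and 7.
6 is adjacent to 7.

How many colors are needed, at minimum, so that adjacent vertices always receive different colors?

0, 3, 4, 5, 6, 7 form a clique, so at least 6 colors are needed.
6 colors suffice: 0=b, 1=a, 2=b, 3=c, 4=a, 5=e, 6=f, 7=d, 8=c, 9=a. Each edge has distinct colors on its endpoints.

6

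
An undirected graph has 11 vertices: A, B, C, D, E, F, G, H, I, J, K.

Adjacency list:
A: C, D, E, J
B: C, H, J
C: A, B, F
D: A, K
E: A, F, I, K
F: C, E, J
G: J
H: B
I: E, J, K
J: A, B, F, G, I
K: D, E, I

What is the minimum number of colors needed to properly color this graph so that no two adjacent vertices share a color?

3

E, I, K are mutually adjacent, so at least 3 colors are needed.
3 colors suffice: A=blue, B=blue, C=red, D=red, E=red, F=blue, G=blue, H=red, I=blue, J=red, K=green. Each edge has distinct colors on its endpoints.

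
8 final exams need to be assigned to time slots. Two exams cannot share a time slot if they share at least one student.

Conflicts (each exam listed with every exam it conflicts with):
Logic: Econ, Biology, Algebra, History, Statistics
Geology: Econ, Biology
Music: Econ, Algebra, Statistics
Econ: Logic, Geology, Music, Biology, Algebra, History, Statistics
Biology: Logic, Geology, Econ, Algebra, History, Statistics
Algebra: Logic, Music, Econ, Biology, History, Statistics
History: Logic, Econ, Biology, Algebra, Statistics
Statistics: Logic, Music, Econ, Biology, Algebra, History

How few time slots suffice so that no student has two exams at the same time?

Logic, Econ, Biology, Algebra, History, Statistics all conflict with each other, so at least 6 time slots are needed.
A valid assignment using 6 time slots: Logic=5, Geology=2, Music=3, Econ=1, Biology=3, Algebra=2, History=6, Statistics=4. Each listed conflict is separated.

6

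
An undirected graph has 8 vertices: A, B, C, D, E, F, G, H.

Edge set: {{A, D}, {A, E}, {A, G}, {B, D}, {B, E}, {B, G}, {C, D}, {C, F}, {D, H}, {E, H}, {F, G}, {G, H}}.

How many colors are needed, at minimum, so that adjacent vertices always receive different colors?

The cycle F-G-B-D-C-F has odd length 5, so it cannot be 2-colored; at least 3 colors are needed.
One proper 3-coloring: A=2, B=2, C=3, D=1, E=1, F=2, G=1, H=2. No two adjacent vertices share a color.

3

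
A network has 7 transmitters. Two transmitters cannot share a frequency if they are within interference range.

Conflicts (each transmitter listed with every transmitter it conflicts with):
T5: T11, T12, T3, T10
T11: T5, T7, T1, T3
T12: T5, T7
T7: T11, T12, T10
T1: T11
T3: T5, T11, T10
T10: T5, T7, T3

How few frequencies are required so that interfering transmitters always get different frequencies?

3

T5, T11, T3 pairwise conflict, so at least 3 frequencies are needed.
3 frequencies suffice: T5=2, T11=1, T12=1, T7=2, T1=2, T3=3, T10=1. Every pair that conflicts lands in different frequencies.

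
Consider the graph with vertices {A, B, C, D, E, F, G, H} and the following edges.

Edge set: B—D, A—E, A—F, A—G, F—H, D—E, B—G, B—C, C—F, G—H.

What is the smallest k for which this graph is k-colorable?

The cycle B-G-H-F-C-B has odd length 5, so it cannot be 2-colored; at least 3 colors are needed.
A valid assignment using 3 colors: A=blue, B=blue, C=green, D=red, E=green, F=red, G=red, H=blue. Every edge joins two different colors.

3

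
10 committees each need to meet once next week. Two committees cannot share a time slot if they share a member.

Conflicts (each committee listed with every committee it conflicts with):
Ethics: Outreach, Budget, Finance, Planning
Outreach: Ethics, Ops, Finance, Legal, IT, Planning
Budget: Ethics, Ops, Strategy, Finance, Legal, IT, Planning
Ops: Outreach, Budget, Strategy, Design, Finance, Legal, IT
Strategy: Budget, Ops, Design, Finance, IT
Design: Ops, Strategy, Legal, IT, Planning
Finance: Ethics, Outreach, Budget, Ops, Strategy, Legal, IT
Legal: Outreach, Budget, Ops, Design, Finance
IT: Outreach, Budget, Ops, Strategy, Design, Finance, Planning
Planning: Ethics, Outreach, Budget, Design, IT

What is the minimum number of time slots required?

Budget, Ops, Strategy, Finance, IT pairwise conflict, so at least 5 time slots are needed.
5 time slots suffice: time slot 1 → {Design, Finance}; time slot 2 → {Ethics, Legal, IT}; time slot 3 → {Outreach, Budget}; time slot 4 → {Ops, Planning}; time slot 5 → {Strategy}. No two conflicting committees share a time slot.

5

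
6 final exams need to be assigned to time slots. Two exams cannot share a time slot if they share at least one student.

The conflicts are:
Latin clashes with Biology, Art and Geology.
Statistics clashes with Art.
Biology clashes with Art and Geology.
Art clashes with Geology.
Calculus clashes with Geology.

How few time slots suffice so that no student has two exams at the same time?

4

Latin, Biology, Art, Geology are mutually in conflict, so at least 4 time slots are needed.
4 time slots suffice: time slot 1 → {Statistics, Geology}; time slot 2 → {Art, Calculus}; time slot 3 → {Latin}; time slot 4 → {Biology}. Every pair that conflicts lands in different time slots.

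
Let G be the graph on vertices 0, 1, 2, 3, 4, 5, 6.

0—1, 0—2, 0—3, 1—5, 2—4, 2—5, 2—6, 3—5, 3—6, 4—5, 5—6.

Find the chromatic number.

2, 4, 5 form a triangle, so at least 3 colors are needed.
3 colors suffice: color red → {0, 5}; color blue → {1, 2, 3}; color green → {4, 6}. Every edge joins two different colors.

3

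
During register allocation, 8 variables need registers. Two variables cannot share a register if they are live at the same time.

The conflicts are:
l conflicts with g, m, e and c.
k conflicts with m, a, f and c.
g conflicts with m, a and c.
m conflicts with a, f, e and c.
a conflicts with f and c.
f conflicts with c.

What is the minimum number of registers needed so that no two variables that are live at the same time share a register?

5

k, m, a, f, c pairwise conflict, so at least 5 registers are needed.
5 registers suffice: register 1 → {m}; register 2 → {e, c}; register 3 → {l, a}; register 4 → {k, g}; register 5 → {f}. Every pair that conflicts lands in different registers.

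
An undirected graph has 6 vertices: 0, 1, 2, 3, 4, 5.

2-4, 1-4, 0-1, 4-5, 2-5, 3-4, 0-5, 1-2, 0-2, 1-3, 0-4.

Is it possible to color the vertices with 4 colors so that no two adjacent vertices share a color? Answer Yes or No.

Yes

The chromatic number is 4. 0, 2, 4, 5 are mutually adjacent (a clique of size 4), so at least 4 colors are needed.
A valid assignment using 4 colors: 0=blue, 1=yellow, 2=green, 3=blue, 4=red, 5=yellow.
That is already a proper 4-coloring.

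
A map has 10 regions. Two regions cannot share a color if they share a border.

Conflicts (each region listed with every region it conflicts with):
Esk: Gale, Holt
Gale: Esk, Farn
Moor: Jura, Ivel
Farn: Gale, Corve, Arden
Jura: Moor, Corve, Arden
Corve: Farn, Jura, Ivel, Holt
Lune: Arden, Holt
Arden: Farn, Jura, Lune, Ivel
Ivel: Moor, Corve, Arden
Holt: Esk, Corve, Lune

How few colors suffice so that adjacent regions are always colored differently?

3

The cycle Holt-Lune-Arden-Farn-Corve-Holt has odd length 5, so it cannot be 2-colored; at least 3 colors are needed.
A valid assignment using 3 colors: Esk=3, Gale=1, Moor=1, Farn=2, Jura=2, Corve=1, Lune=3, Arden=1, Ivel=2, Holt=2. Each listed conflict is separated.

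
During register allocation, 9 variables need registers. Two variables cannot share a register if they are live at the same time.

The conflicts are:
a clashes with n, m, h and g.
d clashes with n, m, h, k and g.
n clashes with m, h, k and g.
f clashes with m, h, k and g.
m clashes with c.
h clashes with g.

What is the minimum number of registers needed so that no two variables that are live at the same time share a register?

d, n, h, g all conflict with each other, so at least 4 registers are needed.
4 registers suffice: a=4, d=4, n=1, f=1, m=2, h=2, k=2, c=1, g=3. No two conflicting variables share a register.

4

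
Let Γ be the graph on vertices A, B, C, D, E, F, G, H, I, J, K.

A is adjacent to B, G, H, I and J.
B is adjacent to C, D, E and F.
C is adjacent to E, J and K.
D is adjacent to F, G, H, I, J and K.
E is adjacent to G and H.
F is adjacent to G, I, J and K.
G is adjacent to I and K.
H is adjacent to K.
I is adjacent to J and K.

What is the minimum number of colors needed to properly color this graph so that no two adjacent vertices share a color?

D, F, G, I, K are pairwise adjacent (a clique of size 5), so at least 5 colors are needed.
A valid assignment using 5 colors: A=1, B=2, C=4, D=1, E=1, F=5, G=2, H=2, I=4, J=2, K=3. Every edge joins two different colors.

5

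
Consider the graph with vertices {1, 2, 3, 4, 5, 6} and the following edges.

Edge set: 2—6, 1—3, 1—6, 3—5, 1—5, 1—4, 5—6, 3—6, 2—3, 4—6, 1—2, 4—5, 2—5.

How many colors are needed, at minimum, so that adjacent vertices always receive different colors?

1, 2, 3, 5, 6 form a clique, so at least 5 colors are needed.
5 colors suffice: 1=blue, 2=yellow, 3=purple, 4=yellow, 5=green, 6=red. Each edge has distinct colors on its endpoints.

5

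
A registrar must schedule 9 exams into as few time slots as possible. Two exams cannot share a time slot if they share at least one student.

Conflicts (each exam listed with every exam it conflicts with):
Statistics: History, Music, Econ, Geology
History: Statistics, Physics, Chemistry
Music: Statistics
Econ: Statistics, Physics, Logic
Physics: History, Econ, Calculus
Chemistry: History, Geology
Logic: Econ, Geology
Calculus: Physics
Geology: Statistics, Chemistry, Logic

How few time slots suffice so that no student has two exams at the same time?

History and Chemistry conflict, so at least 2 time slots are needed.
2 time slots suffice: time slot 1 → {Statistics, Physics, Chemistry, Logic}; time slot 2 → {History, Music, Econ, Calculus, Geology}. Every pair that conflicts lands in different time slots.

2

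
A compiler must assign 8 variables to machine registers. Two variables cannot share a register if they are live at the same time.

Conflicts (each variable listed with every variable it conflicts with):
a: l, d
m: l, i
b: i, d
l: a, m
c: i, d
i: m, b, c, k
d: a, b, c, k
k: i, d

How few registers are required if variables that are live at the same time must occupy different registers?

2

a and l conflict, so at least 2 registers are needed.
Using 2 registers: a=2, m=2, b=2, l=1, c=2, i=1, d=1, k=2. No two conflicting variables share a register.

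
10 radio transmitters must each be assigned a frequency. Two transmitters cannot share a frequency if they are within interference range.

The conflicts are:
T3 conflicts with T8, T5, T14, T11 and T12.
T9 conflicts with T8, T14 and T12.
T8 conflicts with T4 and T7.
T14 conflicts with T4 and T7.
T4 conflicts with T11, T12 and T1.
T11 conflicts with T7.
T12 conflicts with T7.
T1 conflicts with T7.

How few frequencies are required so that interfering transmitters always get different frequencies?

2

T4 and T1 conflict, so at least 2 frequencies are needed.
2 frequencies suffice: frequency 1 → {T3, T9, T4, T7}; frequency 2 → {T8, T5, T14, T11, T12, T1}. Every pair that conflicts lands in different frequencies.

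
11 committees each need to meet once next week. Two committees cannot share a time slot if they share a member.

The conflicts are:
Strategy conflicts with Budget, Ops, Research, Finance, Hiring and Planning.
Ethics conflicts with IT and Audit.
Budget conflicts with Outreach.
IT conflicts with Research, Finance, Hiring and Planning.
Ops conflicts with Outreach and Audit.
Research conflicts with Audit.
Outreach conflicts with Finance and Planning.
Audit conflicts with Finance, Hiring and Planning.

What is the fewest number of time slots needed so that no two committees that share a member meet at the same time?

2

Ethics and Audit conflict, so at least 2 time slots are needed.
2 time slots suffice: time slot 1 → {Strategy, IT, Outreach, Audit}; time slot 2 → {Ethics, Budget, Ops, Research, Finance, Hiring, Planning}. Each listed conflict is separated.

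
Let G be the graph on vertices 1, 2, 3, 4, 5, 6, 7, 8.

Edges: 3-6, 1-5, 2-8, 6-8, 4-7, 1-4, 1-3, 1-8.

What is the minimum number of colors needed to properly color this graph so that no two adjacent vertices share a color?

4 and 7 are adjacent, so at least 2 colors are needed.
2 colors suffice: color a → {1, 2, 6, 7}; color b → {3, 4, 5, 8}. Every edge joins two different colors.

2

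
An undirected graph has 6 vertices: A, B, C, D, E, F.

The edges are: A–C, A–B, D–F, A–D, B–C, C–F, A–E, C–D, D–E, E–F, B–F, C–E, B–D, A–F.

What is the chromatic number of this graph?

5

A, C, D, E, F form a clique, so at least 5 colors are needed.
5 colors suffice: A=3, B=5, C=2, D=4, E=5, F=1. Each edge has distinct colors on its endpoints.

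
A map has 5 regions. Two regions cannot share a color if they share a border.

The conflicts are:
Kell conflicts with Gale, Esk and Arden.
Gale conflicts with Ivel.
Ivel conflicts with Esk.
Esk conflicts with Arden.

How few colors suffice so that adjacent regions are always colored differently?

Kell, Esk, Arden pairwise conflict, so at least 3 colors are needed.
3 colors suffice: color 1 → {Kell, Ivel}; color 2 → {Gale, Esk}; color 3 → {Arden}. No two conflicting regions share a color.

3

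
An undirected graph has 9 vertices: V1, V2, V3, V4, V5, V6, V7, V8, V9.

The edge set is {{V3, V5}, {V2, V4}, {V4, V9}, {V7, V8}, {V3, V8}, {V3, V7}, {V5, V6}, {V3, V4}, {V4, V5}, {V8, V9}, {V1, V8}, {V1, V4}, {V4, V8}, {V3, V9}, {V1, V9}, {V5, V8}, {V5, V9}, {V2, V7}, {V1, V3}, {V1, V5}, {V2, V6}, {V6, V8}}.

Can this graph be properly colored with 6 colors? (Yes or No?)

Yes

The chromatic number is 6. V1, V3, V4, V5, V8, V9 are mutually adjacent (a clique of size 6), so at least 6 colors are needed.
6 colors suffice: color 1 → {V2, V8}; color 2 → {V3, V6}; color 3 → {V5, V7}; color 4 → {V4}; color 5 → {V1}; color 6 → {V9}.
That is already a proper 6-coloring.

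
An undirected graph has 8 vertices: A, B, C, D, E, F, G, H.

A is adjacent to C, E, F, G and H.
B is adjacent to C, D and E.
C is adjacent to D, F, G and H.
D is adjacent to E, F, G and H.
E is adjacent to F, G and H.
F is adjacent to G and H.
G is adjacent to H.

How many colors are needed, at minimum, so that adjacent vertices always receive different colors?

D, E, F, G, H form a clique, so at least 5 colors are needed.
A valid assignment using 5 colors: A=1, B=3, C=2, D=1, E=2, F=5, G=3, H=4. Every edge joins two different colors.

5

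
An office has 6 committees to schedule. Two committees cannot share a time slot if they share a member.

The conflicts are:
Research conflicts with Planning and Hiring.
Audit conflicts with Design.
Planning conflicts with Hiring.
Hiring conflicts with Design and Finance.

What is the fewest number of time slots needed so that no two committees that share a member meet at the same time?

Research, Planning, Hiring pairwise conflict, so at least 3 time slots are needed.
A valid assignment using 3 time slots: Research=3, Audit=1, Planning=2, Hiring=1, Design=2, Finance=2. No two conflicting committees share a time slot.

3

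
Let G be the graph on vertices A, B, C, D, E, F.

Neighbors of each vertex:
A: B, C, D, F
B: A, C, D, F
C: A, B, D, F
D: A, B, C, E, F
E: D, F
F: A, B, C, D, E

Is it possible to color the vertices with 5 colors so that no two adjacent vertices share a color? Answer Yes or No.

The chromatic number is 5. A, B, C, D, F are pairwise adjacent (a clique of size 5), so at least 5 colors are needed.
One proper 5-coloring: A=3, B=5, C=4, D=2, E=3, F=1.
That is already a proper 5-coloring.

Yes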